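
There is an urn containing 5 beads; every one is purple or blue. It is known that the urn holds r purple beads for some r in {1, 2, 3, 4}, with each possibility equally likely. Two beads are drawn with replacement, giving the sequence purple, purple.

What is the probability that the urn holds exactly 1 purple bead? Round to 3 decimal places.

0.033

For each hypothesis, P(data | H) works out to: P(data | r = 1) = (1/5)(1/5) = 1/25; P(data | r = 2) = (2/5)(2/5) = 4/25; P(data | r = 3) = (3/5)(3/5) = 9/25; P(data | r = 4) = (4/5)(4/5) = 16/25.
The prior-weighted likelihoods are 1/4 · 1/25 = 1/100, 1/4 · 4/25 = 1/25, 1/4 · 9/25 = 9/100, 1/4 · 16/25 = 4/25; these sum to 3/10.
So P(r = 1 | data) = (1/100) / (3/10) = 1/30.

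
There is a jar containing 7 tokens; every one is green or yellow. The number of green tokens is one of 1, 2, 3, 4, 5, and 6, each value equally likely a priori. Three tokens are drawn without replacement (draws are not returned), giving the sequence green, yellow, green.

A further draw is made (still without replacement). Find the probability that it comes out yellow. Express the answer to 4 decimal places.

0.4000

Under each hypothesis, the probability of the observed sequence is: P(data | r = 1) = (1/7)(6/6)(0/5) = 0; P(data | r = 2) = (2/7)(5/6)(1/5) = 1/21; P(data | r = 3) = (3/7)(4/6)(2/5) = 4/35; P(data | r = 4) = (4/7)(3/6)(3/5) = 6/35; P(data | r = 5) = (5/7)(2/6)(4/5) = 4/21; P(data | r = 6) = (6/7)(1/6)(5/5) = 1/7.
The prior-weighted likelihoods are 1/6 · 0 = 0, 1/6 · 1/21 = 1/126, 1/6 · 4/35 = 2/105, 1/6 · 6/35 = 1/35, 1/6 · 4/21 = 2/63, 1/6 · 1/7 = 1/42; summing to 1/9.
Dividing through by the total gives posterior P(r = 1 | data) = 0, P(r = 2 | data) = 1/14, P(r = 3 | data) = 6/35, P(r = 4 | data) = 9/35, P(r = 5 | data) = 2/7, P(r = 6 | data) = 3/14.
The predictive probability is P(yellow next | data) = (1)(1/14) + (3/4)(6/35) + (1/2)(9/35) + (1/4)(2/7) + (0)(3/14) = 2/5.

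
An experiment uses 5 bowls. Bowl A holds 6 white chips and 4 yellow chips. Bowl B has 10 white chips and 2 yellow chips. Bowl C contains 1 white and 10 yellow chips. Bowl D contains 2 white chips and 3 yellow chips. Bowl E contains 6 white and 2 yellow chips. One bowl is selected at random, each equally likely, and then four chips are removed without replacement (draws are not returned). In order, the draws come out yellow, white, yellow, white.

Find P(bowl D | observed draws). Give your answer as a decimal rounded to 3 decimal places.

For each hypothesis, P(data | H) works out to: P(data | bowl A) = (4/10)(6/9)(3/8)(5/7) = 0.071429; P(data | bowl B) = (2/12)(10/11)(1/10)(9/9) = 0.015152; P(data | bowl C) = (10/11)(1/10)(9/9)(0/8) = 0; P(data | bowl D) = (3/5)(2/4)(2/3)(1/2) = 0.1; P(data | bowl E) = (2/8)(6/7)(1/6)(5/5) = 0.035714.
Weighting by the prior gives 1/5 · 0.071429 = 0.014286, 1/5 · 0.015152 = 0.0030303, 1/5 · 0 = 0, 1/5 · 0.1 = 0.02, 1/5 · 0.035714 = 0.0071429; these sum to 0.044459.
Therefore the posterior P(bowl D | data) = (0.02) / (0.044459) = 0.44985.

0.450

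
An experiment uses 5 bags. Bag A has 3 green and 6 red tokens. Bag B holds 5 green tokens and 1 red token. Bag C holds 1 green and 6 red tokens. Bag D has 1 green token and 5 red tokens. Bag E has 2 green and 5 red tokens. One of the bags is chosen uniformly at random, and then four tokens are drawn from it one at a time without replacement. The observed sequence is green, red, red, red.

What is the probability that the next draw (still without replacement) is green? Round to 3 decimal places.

Under each hypothesis, the probability of the observed sequence is: P(data | bag A) = (3/9)(6/8)(5/7)(4/6) = 5/42; P(data | bag B) = (5/6)(1/5)(0/4) = 0; P(data | bag C) = (1/7)(6/6)(5/5)(4/4) = 1/7; P(data | bag D) = (1/6)(5/5)(4/4)(3/3) = 1/6; P(data | bag E) = (2/7)(5/6)(4/5)(3/4) = 1/7.
Multiplying each by its prior: 1/5 · 5/42 = 1/42, 1/5 · 0 = 0, 1/5 · 1/7 = 1/35, 1/5 · 1/6 = 1/30, 1/5 · 1/7 = 1/35; summing to 4/35.
Dividing through by the total gives posterior P(bag A | data) = 5/24, P(bag B | data) = 0, P(bag C | data) = 1/4, P(bag D | data) = 7/24, P(bag E | data) = 1/4.
The predictive probability is P(green next | data) = (2/5)(5/24) + (0)(1/4) + (0)(7/24) + (1/3)(1/4) = 1/6.

0.167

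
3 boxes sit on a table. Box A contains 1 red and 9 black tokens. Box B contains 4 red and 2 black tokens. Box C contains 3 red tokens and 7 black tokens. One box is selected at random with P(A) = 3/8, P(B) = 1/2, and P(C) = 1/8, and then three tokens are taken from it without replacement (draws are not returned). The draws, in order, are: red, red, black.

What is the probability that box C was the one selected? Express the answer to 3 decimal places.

The likelihood of the observed sequence under each hypothesis: P(data | box A) = (1/10)(0/9) = 0; P(data | box B) = (4/6)(3/5)(2/4) = 1/5; P(data | box C) = (3/10)(2/9)(7/8) = 7/120.
Multiplying each by its prior: 3/8 · 0 = 0, 1/2 · 1/5 = 1/10, 1/8 · 7/120 = 7/960; with total 103/960.
So P(box C | data) = (7/960) / (103/960) = 7/103.

0.068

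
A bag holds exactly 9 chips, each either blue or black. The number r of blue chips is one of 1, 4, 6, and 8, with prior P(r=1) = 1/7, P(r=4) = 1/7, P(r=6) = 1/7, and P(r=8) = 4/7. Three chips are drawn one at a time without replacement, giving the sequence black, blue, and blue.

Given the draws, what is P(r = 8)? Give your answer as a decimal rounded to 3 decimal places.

Compute the likelihood of the observed sequence for each case: P(data | r = 1) = (8/9)(1/8)(0/7) = 0; P(data | r = 4) = (5/9)(4/8)(3/7) = 0.11905; P(data | r = 6) = (3/9)(6/8)(5/7) = 0.17857; P(data | r = 8) = (1/9)(8/8)(7/7) = 0.11111.
The prior-weighted likelihoods are 1/7 · 0 = 0, 1/7 · 0.11905 = 0.017007, 1/7 · 0.17857 = 0.02551, 4/7 · 0.11111 = 0.063492; these sum to 0.10601.
Therefore the posterior P(r = 8 | data) = (0.063492) / (0.10601) = 0.59893.

0.599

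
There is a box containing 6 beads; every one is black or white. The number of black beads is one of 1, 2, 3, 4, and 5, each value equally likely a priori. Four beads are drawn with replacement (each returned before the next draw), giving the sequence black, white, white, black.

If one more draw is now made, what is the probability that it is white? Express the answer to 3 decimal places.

0.500

The likelihood of the observed sequence under each hypothesis: P(data | r = 1) = (1/6)(5/6)(5/6)(1/6) = 0.01929; P(data | r = 2) = (2/6)(4/6)(4/6)(2/6) = 0.049383; P(data | r = 3) = (3/6)(3/6)(3/6)(3/6) = 0.0625; P(data | r = 4) = (4/6)(2/6)(2/6)(4/6) = 0.049383; P(data | r = 5) = (5/6)(1/6)(1/6)(5/6) = 0.01929.
The prior-weighted likelihoods are 1/5 · 0.01929 = 0.003858, 1/5 · 0.049383 = 0.0098765, 1/5 · 0.0625 = 0.0125, 1/5 · 0.049383 = 0.0098765, 1/5 · 0.01929 = 0.003858; with total 0.039969.
Normalising, the posterior is P(r = 1 | data) = 0.096525, P(r = 2 | data) = 0.2471, P(r = 3 | data) = 0.31274, P(r = 4 | data) = 0.2471, P(r = 5 | data) = 0.096525.
So P(white next | data) = Σ P(white next | H) P(H | data) = (5/6)(0.096525) + (2/3)(0.2471) + (1/2)(0.31274) + (1/3)(0.2471) + (1/6)(0.096525) = 0.5.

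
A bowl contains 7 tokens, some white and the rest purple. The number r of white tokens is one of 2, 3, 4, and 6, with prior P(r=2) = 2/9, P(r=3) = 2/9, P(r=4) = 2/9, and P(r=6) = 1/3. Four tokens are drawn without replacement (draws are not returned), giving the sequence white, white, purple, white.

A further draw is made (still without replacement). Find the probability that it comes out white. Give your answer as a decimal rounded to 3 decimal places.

0.739

Under each hypothesis, the probability of the observed sequence is: P(data | r = 2) = (2/7)(1/6)(5/5)(0/4) = 0; P(data | r = 3) = (3/7)(2/6)(4/5)(1/4) = 1/35; P(data | r = 4) = (4/7)(3/6)(3/5)(2/4) = 3/35; P(data | r = 6) = (6/7)(5/6)(1/5)(4/4) = 1/7.
Multiplying each by its prior: 2/9 · 0 = 0, 2/9 · 1/35 = 2/315, 2/9 · 3/35 = 2/105, 1/3 · 1/7 = 1/21; with total 23/315.
Dividing through by the total gives posterior P(r = 2 | data) = 0, P(r = 3 | data) = 2/23, P(r = 4 | data) = 6/23, P(r = 6 | data) = 15/23.
Averaging over the posterior, P(white next | data) = (0)(2/23) + (1/3)(6/23) + (1)(15/23) = 17/23.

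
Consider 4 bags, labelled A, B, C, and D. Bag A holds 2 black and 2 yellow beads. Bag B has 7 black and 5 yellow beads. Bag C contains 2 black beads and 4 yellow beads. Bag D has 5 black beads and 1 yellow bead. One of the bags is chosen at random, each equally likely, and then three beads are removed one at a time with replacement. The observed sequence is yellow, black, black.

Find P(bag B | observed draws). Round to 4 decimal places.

Compute the likelihood of the observed sequence for each case: P(data | bag A) = (2/4)(2/4)(2/4) = 0.125; P(data | bag B) = (5/12)(7/12)(7/12) = 0.14178; P(data | bag C) = (4/6)(2/6)(2/6) = 0.074074; P(data | bag D) = (1/6)(5/6)(5/6) = 0.11574.
Multiplying each by its prior: 1/4 · 0.125 = 0.03125, 1/4 · 0.14178 = 0.035446, 1/4 · 0.074074 = 0.018519, 1/4 · 0.11574 = 0.028935; with total 0.11415.
By Bayes' rule, P(bag B | data) = (0.035446) / (0.11415) = 0.31052.

0.3105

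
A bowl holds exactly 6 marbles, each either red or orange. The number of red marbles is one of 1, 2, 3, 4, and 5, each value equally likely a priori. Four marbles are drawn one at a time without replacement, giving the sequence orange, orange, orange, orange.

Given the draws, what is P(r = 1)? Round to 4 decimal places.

Compute the likelihood of the observed sequence for each case: P(data | r = 1) = (5/6)(4/5)(3/4)(2/3) = 1/3; P(data | r = 2) = (4/6)(3/5)(2/4)(1/3) = 1/15; P(data | r = 3) = (3/6)(2/5)(1/4)(0/3) = 0; P(data | r = 4) = (2/6)(1/5)(0/4) = 0; P(data | r = 5) = (1/6)(0/5) = 0.
Weighting by the prior gives 1/5 · 1/3 = 1/15, 1/5 · 1/15 = 1/75, 1/5 · 0 = 0, 1/5 · 0 = 0, 1/5 · 0 = 0; these sum to 2/25.
Hence P(r = 1 | data) = (1/15) / (2/25) = 5/6.

0.8333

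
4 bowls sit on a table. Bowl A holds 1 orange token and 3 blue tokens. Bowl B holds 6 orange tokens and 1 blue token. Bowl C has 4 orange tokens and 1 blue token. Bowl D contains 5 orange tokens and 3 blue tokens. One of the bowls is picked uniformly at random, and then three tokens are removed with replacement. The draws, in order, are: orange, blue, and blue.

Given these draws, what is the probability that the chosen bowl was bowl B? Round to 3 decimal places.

0.063

For each hypothesis, P(data | H) works out to: P(data | bowl A) = (1/4)(3/4)(3/4) = 0.14062; P(data | bowl B) = (6/7)(1/7)(1/7) = 0.017493; P(data | bowl C) = (4/5)(1/5)(1/5) = 0.032; P(data | bowl D) = (5/8)(3/8)(3/8) = 0.087891.
The prior-weighted likelihoods are 1/4 · 0.14062 = 0.035156, 1/4 · 0.017493 = 0.0043732, 1/4 · 0.032 = 0.008, 1/4 · 0.087891 = 0.021973; summing to 0.069502.
Therefore the posterior P(bowl B | data) = (0.0043732) / (0.069502) = 0.062922.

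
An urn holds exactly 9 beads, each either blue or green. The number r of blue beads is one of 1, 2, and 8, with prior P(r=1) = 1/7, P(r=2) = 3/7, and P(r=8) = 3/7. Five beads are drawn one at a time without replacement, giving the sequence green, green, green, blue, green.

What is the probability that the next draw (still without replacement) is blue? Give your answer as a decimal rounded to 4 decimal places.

For each hypothesis, P(data | H) works out to: P(data | r = 1) = (8/9)(7/8)(6/7)(1/6)(5/5) = 1/9; P(data | r = 2) = (7/9)(6/8)(5/7)(2/6)(4/5) = 1/9; P(data | r = 8) = (1/9)(0/8) = 0.
The prior-weighted likelihoods are 1/7 · 1/9 = 1/63, 3/7 · 1/9 = 1/21, 3/7 · 0 = 0; summing to 4/63.
Normalising, the posterior is P(r = 1 | data) = 1/4, P(r = 2 | data) = 3/4, P(r = 8 | data) = 0.
Averaging over the posterior, P(blue next | data) = (0)(1/4) + (1/4)(3/4) = 3/16.

0.1875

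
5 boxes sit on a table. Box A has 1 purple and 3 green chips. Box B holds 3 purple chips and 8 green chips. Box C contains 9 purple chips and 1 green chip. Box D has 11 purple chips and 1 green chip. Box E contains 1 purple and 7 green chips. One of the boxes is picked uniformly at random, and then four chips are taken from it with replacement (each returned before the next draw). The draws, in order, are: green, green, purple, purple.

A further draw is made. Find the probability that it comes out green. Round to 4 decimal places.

Compute the likelihood of the observed sequence for each case: P(data | box A) = (3/4)(3/4)(1/4)(1/4) = 0.035156; P(data | box B) = (8/11)(8/11)(3/11)(3/11) = 0.039342; P(data | box C) = (1/10)(1/10)(9/10)(9/10) = 0.0081; P(data | box D) = (1/12)(1/12)(11/12)(11/12) = 0.0058353; P(data | box E) = (7/8)(7/8)(1/8)(1/8) = 0.011963.
The prior-weighted likelihoods are 1/5 · 0.035156 = 0.0070313, 1/5 · 0.039342 = 0.0078683, 1/5 · 0.0081 = 0.00162, 1/5 · 0.0058353 = 0.0011671, 1/5 · 0.011963 = 0.0023926; these sum to 0.020079.
Normalising, the posterior is P(box A | data) = 0.35018, P(box B | data) = 0.39186, P(box C | data) = 0.080681, P(box D | data) = 0.058122, P(box E | data) = 0.11916.
The predictive probability is P(green next | data) = (3/4)(0.35018) + (8/11)(0.39186) + (1/10)(0.080681) + (1/12)(0.058122) + (7/8)(0.11916) = 0.6648.

0.6648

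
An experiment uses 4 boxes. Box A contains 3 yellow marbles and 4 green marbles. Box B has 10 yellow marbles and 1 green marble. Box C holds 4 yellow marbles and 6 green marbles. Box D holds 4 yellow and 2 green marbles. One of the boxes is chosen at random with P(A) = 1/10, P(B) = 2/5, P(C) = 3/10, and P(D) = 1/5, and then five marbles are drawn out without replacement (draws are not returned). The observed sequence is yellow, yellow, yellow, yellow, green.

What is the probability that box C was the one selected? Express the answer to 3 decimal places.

Under each hypothesis, the probability of the observed sequence is: P(data | box A) = (3/7)(2/6)(1/5)(0/4) = 0; P(data | box B) = (10/11)(9/10)(8/9)(7/8)(1/7) = 0.090909; P(data | box C) = (4/10)(3/9)(2/8)(1/7)(6/6) = 0.0047619; P(data | box D) = (4/6)(3/5)(2/4)(1/3)(2/2) = 0.066667.
Multiplying each by its prior: 1/10 · 0 = 0, 2/5 · 0.090909 = 0.036364, 3/10 · 0.0047619 = 0.0014286, 1/5 · 0.066667 = 0.013333; summing to 0.051126.
So P(box C | data) = (0.0014286) / (0.051126) = 0.027942.

0.028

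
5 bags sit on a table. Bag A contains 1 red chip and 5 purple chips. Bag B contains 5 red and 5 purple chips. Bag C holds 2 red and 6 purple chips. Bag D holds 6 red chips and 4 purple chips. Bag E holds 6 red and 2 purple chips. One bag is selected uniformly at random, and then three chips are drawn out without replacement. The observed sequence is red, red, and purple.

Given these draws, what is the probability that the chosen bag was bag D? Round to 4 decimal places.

0.3206

Compute the likelihood of the observed sequence for each case: P(data | bag A) = (1/6)(0/5) = 0; P(data | bag B) = (5/10)(4/9)(5/8) = 0.13889; P(data | bag C) = (2/8)(1/7)(6/6) = 0.035714; P(data | bag D) = (6/10)(5/9)(4/8) = 0.16667; P(data | bag E) = (6/8)(5/7)(2/6) = 0.17857.
Weighting by the prior gives 1/5 · 0 = 0, 1/5 · 0.13889 = 0.027778, 1/5 · 0.035714 = 0.0071429, 1/5 · 0.16667 = 0.033333, 1/5 · 0.17857 = 0.035714; with total 0.10397.
By Bayes' rule, P(bag D | data) = (0.033333) / (0.10397) = 0.32061.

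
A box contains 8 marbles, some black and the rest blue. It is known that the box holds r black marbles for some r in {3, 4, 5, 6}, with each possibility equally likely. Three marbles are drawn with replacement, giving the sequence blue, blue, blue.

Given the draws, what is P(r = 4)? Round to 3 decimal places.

The likelihood of the observed sequence under each hypothesis: P(data | r = 3) = (5/8)(5/8)(5/8) = 0.24414; P(data | r = 4) = (4/8)(4/8)(4/8) = 0.125; P(data | r = 5) = (3/8)(3/8)(3/8) = 0.052734; P(data | r = 6) = (2/8)(2/8)(2/8) = 0.015625.
The prior-weighted likelihoods are 1/4 · 0.24414 = 0.061035, 1/4 · 0.125 = 0.03125, 1/4 · 0.052734 = 0.013184, 1/4 · 0.015625 = 0.0039062; with total 0.10938.
Therefore the posterior P(r = 4 | data) = (0.03125) / (0.10938) = 0.28571.

0.286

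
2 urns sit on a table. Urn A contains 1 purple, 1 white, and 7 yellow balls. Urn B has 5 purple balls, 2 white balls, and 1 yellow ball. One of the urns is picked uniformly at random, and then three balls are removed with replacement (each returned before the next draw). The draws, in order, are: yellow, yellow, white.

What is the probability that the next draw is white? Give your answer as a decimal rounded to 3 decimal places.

Compute the likelihood of the observed sequence for each case: P(data | urn A) = (7/9)(7/9)(1/9) = 0.067215; P(data | urn B) = (1/8)(1/8)(2/8) = 0.0039062.
Multiplying each by its prior: 1/2 · 0.067215 = 0.033608, 1/2 · 0.0039062 = 0.0019531; these sum to 0.035561.
Normalising, the posterior is P(urn A | data) = 0.94508, P(urn B | data) = 0.054924.
Averaging over the posterior, P(white next | data) = (1/9)(0.94508) + (1/4)(0.054924) = 0.11874.

0.119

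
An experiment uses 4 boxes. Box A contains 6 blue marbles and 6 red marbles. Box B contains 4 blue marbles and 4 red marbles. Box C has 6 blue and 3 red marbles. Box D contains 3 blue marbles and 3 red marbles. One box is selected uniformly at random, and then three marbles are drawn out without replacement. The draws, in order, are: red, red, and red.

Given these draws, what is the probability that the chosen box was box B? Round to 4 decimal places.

0.3185

The likelihood of the observed sequence under each hypothesis: P(data | box A) = (6/12)(5/11)(4/10) = 1/11; P(data | box B) = (4/8)(3/7)(2/6) = 1/14; P(data | box C) = (3/9)(2/8)(1/7) = 1/84; P(data | box D) = (3/6)(2/5)(1/4) = 1/20.
The prior-weighted likelihoods are 1/4 · 1/11 = 1/44, 1/4 · 1/14 = 1/56, 1/4 · 1/84 = 1/336, 1/4 · 1/20 = 1/80; these sum to 37/660.
By Bayes' rule, P(box B | data) = (1/56) / (37/660) = 165/518.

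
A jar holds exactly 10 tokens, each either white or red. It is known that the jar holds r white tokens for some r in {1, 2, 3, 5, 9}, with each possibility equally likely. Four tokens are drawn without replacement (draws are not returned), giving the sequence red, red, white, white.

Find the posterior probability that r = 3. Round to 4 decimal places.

0.3298

Under each hypothesis, the probability of the observed sequence is: P(data | r = 1) = (9/10)(8/9)(1/8)(0/7) = 0; P(data | r = 2) = (8/10)(7/9)(2/8)(1/7) = 0.022222; P(data | r = 3) = (7/10)(6/9)(3/8)(2/7) = 0.05; P(data | r = 5) = (5/10)(4/9)(5/8)(4/7) = 0.079365; P(data | r = 9) = (1/10)(0/9) = 0.
The prior-weighted likelihoods are 1/5 · 0 = 0, 1/5 · 0.022222 = 0.0044444, 1/5 · 0.05 = 0.01, 1/5 · 0.079365 = 0.015873, 1/5 · 0 = 0; summing to 0.030317.
Hence P(r = 3 | data) = (0.01) / (0.030317) = 0.32984.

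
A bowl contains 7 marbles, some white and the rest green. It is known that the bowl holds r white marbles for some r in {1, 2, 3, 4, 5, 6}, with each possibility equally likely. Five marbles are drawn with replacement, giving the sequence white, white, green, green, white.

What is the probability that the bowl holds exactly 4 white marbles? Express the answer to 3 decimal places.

Under each hypothesis, the probability of the observed sequence is: P(data | r = 1) = (1/7)(1/7)(6/7)(6/7)(1/7) = 0.002142; P(data | r = 2) = (2/7)(2/7)(5/7)(5/7)(2/7) = 0.0119; P(data | r = 3) = (3/7)(3/7)(4/7)(4/7)(3/7) = 0.025704; P(data | r = 4) = (4/7)(4/7)(3/7)(3/7)(4/7) = 0.034271; P(data | r = 5) = (5/7)(5/7)(2/7)(2/7)(5/7) = 0.02975; P(data | r = 6) = (6/7)(6/7)(1/7)(1/7)(6/7) = 0.012852.
Weighting by the prior gives 1/6 · 0.002142 = 0.00035699, 1/6 · 0.0119 = 0.0019833, 1/6 · 0.025704 = 0.0042839, 1/6 · 0.034271 = 0.0057119, 1/6 · 0.02975 = 0.0049583, 1/6 · 0.012852 = 0.002142; summing to 0.019436.
Therefore the posterior P(r = 4 | data) = (0.0057119) / (0.019436) = 0.29388.

0.294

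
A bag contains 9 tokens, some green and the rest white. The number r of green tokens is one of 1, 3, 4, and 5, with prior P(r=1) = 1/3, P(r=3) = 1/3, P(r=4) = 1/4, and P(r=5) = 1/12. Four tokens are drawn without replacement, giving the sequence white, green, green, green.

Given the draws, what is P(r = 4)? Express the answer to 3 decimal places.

0.484

The likelihood of the observed sequence under each hypothesis: P(data | r = 1) = (8/9)(1/8)(0/7) = 0; P(data | r = 3) = (6/9)(3/8)(2/7)(1/6) = 0.011905; P(data | r = 4) = (5/9)(4/8)(3/7)(2/6) = 0.039683; P(data | r = 5) = (4/9)(5/8)(4/7)(3/6) = 0.079365.
Multiplying each by its prior: 1/3 · 0 = 0, 1/3 · 0.011905 = 0.0039683, 1/4 · 0.039683 = 0.0099206, 1/12 · 0.079365 = 0.0066138; with total 0.020503.
So P(r = 4 | data) = (0.0099206) / (0.020503) = 0.48387.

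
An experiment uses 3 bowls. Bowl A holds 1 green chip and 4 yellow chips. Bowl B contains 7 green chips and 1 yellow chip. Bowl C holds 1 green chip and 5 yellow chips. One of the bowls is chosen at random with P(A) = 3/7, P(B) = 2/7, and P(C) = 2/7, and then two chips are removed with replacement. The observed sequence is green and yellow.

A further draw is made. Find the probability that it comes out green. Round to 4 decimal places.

The likelihood of the observed sequence under each hypothesis: P(data | bowl A) = (1/5)(4/5) = 0.16; P(data | bowl B) = (7/8)(1/8) = 0.10938; P(data | bowl C) = (1/6)(5/6) = 0.13889.
The prior-weighted likelihoods are 3/7 · 0.16 = 0.068571, 2/7 · 0.10938 = 0.03125, 2/7 · 0.13889 = 0.039683; these sum to 0.1395.
The posterior is then P(bowl A | data) = 0.49154, P(bowl B | data) = 0.22401, P(bowl C | data) = 0.28445.
So P(green next | data) = Σ P(green next | H) P(H | data) = (1/5)(0.49154) + (7/8)(0.22401) + (1/6)(0.28445) = 0.34172.

0.3417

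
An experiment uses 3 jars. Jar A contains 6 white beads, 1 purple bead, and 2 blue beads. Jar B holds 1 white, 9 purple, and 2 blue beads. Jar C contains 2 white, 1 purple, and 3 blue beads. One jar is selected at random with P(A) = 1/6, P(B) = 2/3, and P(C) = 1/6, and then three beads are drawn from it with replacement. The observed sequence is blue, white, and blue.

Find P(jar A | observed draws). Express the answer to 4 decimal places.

For each hypothesis, P(data | H) works out to: P(data | jar A) = (2/9)(6/9)(2/9) = 0.032922; P(data | jar B) = (2/12)(1/12)(2/12) = 0.0023148; P(data | jar C) = (3/6)(2/6)(3/6) = 0.083333.
Multiplying each by its prior: 1/6 · 0.032922 = 0.005487, 2/3 · 0.0023148 = 0.0015432, 1/6 · 0.083333 = 0.013889; with total 0.020919.
Hence P(jar A | data) = (0.005487) / (0.020919) = 0.2623.

0.2623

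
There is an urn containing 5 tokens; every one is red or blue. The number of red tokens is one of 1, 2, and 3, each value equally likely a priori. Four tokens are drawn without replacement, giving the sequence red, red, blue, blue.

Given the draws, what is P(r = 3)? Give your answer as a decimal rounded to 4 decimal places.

0.5000

The likelihood of the observed sequence under each hypothesis: P(data | r = 1) = (1/5)(0/4) = 0; P(data | r = 2) = (2/5)(1/4)(3/3)(2/2) = 1/10; P(data | r = 3) = (3/5)(2/4)(2/3)(1/2) = 1/10.
Multiplying each by its prior: 1/3 · 0 = 0, 1/3 · 1/10 = 1/30, 1/3 · 1/10 = 1/30; summing to 1/15.
Hence P(r = 3 | data) = (1/30) / (1/15) = 1/2.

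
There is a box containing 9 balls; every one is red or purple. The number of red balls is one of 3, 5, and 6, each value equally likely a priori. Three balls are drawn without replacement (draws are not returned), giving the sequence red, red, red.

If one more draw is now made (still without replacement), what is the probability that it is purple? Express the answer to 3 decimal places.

0.570

For each hypothesis, P(data | H) works out to: P(data | r = 3) = (3/9)(2/8)(1/7) = 1/84; P(data | r = 5) = (5/9)(4/8)(3/7) = 5/42; P(data | r = 6) = (6/9)(5/8)(4/7) = 5/21.
Multiplying each by its prior: 1/3 · 1/84 = 1/252, 1/3 · 5/42 = 5/126, 1/3 · 5/21 = 5/63; these sum to 31/252.
Normalising, the posterior is P(r = 3 | data) = 1/31, P(r = 5 | data) = 10/31, P(r = 6 | data) = 20/31.
Averaging over the posterior, P(purple next | data) = (1)(1/31) + (2/3)(10/31) + (1/2)(20/31) = 53/93.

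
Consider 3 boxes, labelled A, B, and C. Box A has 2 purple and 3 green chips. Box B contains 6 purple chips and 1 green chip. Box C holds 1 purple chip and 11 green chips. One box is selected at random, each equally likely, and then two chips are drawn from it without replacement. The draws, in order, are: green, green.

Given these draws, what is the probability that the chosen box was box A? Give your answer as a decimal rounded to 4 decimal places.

For each hypothesis, P(data | H) works out to: P(data | box A) = (3/5)(2/4) = 3/10; P(data | box B) = (1/7)(0/6) = 0; P(data | box C) = (11/12)(10/11) = 5/6.
Multiplying each by its prior: 1/3 · 3/10 = 1/10, 1/3 · 0 = 0, 1/3 · 5/6 = 5/18; these sum to 17/45.
By Bayes' rule, P(box A | data) = (1/10) / (17/45) = 9/34.

0.2647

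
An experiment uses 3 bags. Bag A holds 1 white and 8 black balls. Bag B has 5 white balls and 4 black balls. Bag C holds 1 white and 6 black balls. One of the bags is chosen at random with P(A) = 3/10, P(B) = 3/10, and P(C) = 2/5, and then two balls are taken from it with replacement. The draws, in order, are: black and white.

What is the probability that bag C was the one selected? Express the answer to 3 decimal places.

0.321

Under each hypothesis, the probability of the observed sequence is: P(data | bag A) = (8/9)(1/9) = 0.098765; P(data | bag B) = (4/9)(5/9) = 0.24691; P(data | bag C) = (6/7)(1/7) = 0.12245.
The prior-weighted likelihoods are 3/10 · 0.098765 = 0.02963, 3/10 · 0.24691 = 0.074074, 2/5 · 0.12245 = 0.04898; these sum to 0.15268.
By Bayes' rule, P(bag C | data) = (0.04898) / (0.15268) = 0.32079.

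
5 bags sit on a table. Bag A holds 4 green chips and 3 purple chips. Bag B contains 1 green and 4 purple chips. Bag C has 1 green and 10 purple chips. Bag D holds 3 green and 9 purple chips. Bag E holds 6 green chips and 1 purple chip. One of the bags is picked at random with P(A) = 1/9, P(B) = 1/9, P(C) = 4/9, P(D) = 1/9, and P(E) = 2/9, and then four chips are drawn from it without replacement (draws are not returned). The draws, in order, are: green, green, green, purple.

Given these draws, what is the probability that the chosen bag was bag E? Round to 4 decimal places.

Compute the likelihood of the observed sequence for each case: P(data | bag A) = (4/7)(3/6)(2/5)(3/4) = 0.085714; P(data | bag B) = (1/5)(0/4) = 0; P(data | bag C) = (1/11)(0/10) = 0; P(data | bag D) = (3/12)(2/11)(1/10)(9/9) = 0.0045455; P(data | bag E) = (6/7)(5/6)(4/5)(1/4) = 0.14286.
Weighting by the prior gives 1/9 · 0.085714 = 0.0095238, 1/9 · 0 = 0, 4/9 · 0 = 0, 1/9 · 0.0045455 = 0.00050505, 2/9 · 0.14286 = 0.031746; these sum to 0.041775.
By Bayes' rule, P(bag E | data) = (0.031746) / (0.041775) = 0.75993.

0.7599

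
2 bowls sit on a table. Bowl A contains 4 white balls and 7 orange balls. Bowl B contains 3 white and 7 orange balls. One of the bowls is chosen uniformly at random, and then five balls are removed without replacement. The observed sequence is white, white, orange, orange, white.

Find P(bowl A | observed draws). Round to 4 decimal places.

0.6857

For each hypothesis, P(data | H) works out to: P(data | bowl A) = (4/11)(3/10)(7/9)(6/8)(2/7) = 1/55; P(data | bowl B) = (3/10)(2/9)(7/8)(6/7)(1/6) = 1/120.
The prior-weighted likelihoods are 1/2 · 1/55 = 1/110, 1/2 · 1/120 = 1/240; these sum to 7/528.
By Bayes' rule, P(bowl A | data) = (1/110) / (7/528) = 24/35.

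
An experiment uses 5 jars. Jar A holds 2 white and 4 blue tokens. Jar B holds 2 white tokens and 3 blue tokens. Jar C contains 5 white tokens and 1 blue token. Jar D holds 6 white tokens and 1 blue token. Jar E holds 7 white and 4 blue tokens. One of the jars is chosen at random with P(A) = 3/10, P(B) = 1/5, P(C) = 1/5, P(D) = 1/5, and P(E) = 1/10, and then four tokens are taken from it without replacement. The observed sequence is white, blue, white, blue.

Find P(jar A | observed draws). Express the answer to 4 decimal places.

0.4314

Under each hypothesis, the probability of the observed sequence is: P(data | jar A) = (2/6)(4/5)(1/4)(3/3) = 0.066667; P(data | jar B) = (2/5)(3/4)(1/3)(2/2) = 0.1; P(data | jar C) = (5/6)(1/5)(4/4)(0/3) = 0; P(data | jar D) = (6/7)(1/6)(5/5)(0/4) = 0; P(data | jar E) = (7/11)(4/10)(6/9)(3/8) = 0.063636.
Weighting by the prior gives 3/10 · 0.066667 = 0.02, 1/5 · 0.1 = 0.02, 1/5 · 0 = 0, 1/5 · 0 = 0, 1/10 · 0.063636 = 0.0063636; these sum to 0.046364.
By Bayes' rule, P(jar A | data) = (0.02) / (0.046364) = 0.43137.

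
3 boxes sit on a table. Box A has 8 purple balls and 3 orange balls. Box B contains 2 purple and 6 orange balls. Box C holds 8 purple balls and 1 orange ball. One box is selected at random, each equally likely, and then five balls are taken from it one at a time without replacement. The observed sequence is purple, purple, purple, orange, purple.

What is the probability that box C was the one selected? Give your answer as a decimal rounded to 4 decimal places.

0.5500

Under each hypothesis, the probability of the observed sequence is: P(data | box A) = (8/11)(7/10)(6/9)(3/8)(5/7) = 1/11; P(data | box B) = (2/8)(1/7)(0/6) = 0; P(data | box C) = (8/9)(7/8)(6/7)(1/6)(5/5) = 1/9.
Multiplying each by its prior: 1/3 · 1/11 = 1/33, 1/3 · 0 = 0, 1/3 · 1/9 = 1/27; summing to 20/297.
So P(box C | data) = (1/27) / (20/297) = 11/20.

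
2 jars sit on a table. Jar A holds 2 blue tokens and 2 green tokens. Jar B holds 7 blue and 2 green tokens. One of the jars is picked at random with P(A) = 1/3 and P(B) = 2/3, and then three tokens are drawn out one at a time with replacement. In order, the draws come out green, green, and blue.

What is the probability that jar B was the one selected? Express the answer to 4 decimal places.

0.3806

For each hypothesis, P(data | H) works out to: P(data | jar A) = (2/4)(2/4)(2/4) = 0.125; P(data | jar B) = (2/9)(2/9)(7/9) = 0.038409.
Weighting by the prior gives 1/3 · 0.125 = 0.041667, 2/3 · 0.038409 = 0.025606; with total 0.067273.
By Bayes' rule, P(jar B | data) = (0.025606) / (0.067273) = 0.38063.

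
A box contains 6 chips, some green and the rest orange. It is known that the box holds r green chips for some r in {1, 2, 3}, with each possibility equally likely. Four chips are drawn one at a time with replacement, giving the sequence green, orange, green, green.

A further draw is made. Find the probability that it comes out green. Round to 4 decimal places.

For each hypothesis, P(data | H) works out to: P(data | r = 1) = (1/6)(5/6)(1/6)(1/6) = 0.003858; P(data | r = 2) = (2/6)(4/6)(2/6)(2/6) = 0.024691; P(data | r = 3) = (3/6)(3/6)(3/6)(3/6) = 0.0625.
Multiplying each by its prior: 1/3 · 0.003858 = 0.001286, 1/3 · 0.024691 = 0.0082305, 1/3 · 0.0625 = 0.020833; these sum to 0.03035.
Dividing through by the total gives posterior P(r = 1 | data) = 0.042373, P(r = 2 | data) = 0.27119, P(r = 3 | data) = 0.68644.
The predictive probability is P(green next | data) = (1/6)(0.042373) + (1/3)(0.27119) + (1/2)(0.68644) = 0.44068.

0.4407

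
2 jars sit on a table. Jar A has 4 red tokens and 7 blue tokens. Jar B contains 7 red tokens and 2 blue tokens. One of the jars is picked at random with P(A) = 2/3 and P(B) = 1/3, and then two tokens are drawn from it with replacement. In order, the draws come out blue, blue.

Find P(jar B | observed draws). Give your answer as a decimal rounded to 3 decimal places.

0.057

Under each hypothesis, the probability of the observed sequence is: P(data | jar A) = (7/11)(7/11) = 0.40496; P(data | jar B) = (2/9)(2/9) = 0.049383.
The prior-weighted likelihoods are 2/3 · 0.40496 = 0.26997, 1/3 · 0.049383 = 0.016461; with total 0.28643.
Hence P(jar B | data) = (0.016461) / (0.28643) = 0.057469.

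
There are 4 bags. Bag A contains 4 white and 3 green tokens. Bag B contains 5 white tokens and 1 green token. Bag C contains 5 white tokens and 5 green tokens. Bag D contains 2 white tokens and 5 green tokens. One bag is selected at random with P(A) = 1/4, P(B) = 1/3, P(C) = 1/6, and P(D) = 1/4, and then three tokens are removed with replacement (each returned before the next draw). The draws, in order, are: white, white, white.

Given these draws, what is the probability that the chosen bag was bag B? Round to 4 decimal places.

0.7246

Under each hypothesis, the probability of the observed sequence is: P(data | bag A) = (4/7)(4/7)(4/7) = 0.18659; P(data | bag B) = (5/6)(5/6)(5/6) = 0.5787; P(data | bag C) = (5/10)(5/10)(5/10) = 0.125; P(data | bag D) = (2/7)(2/7)(2/7) = 0.023324.
Weighting by the prior gives 1/4 · 0.18659 = 0.046647, 1/3 · 0.5787 = 0.1929, 1/6 · 0.125 = 0.020833, 1/4 · 0.023324 = 0.0058309; these sum to 0.26621.
Therefore the posterior P(bag B | data) = (0.1929) / (0.26621) = 0.72461.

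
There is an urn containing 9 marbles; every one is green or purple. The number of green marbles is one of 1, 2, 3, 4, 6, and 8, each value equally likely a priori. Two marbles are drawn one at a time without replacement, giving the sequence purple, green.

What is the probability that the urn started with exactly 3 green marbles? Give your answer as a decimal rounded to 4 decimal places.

0.2093

Compute the likelihood of the observed sequence for each case: P(data | r = 1) = (8/9)(1/8) = 1/9; P(data | r = 2) = (7/9)(2/8) = 7/36; P(data | r = 3) = (6/9)(3/8) = 1/4; P(data | r = 4) = (5/9)(4/8) = 5/18; P(data | r = 6) = (3/9)(6/8) = 1/4; P(data | r = 8) = (1/9)(8/8) = 1/9.
The prior-weighted likelihoods are 1/6 · 1/9 = 1/54, 1/6 · 7/36 = 7/216, 1/6 · 1/4 = 1/24, 1/6 · 5/18 = 5/108, 1/6 · 1/4 = 1/24, 1/6 · 1/9 = 1/54; summing to 43/216.
Therefore the posterior P(r = 3 | data) = (1/24) / (43/216) = 9/43.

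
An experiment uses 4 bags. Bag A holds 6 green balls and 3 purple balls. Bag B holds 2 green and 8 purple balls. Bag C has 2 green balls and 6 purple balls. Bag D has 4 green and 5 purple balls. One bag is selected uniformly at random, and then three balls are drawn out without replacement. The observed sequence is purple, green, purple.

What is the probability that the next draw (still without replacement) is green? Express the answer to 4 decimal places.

For each hypothesis, P(data | H) works out to: P(data | bag A) = (3/9)(6/8)(2/7) = 1/14; P(data | bag B) = (8/10)(2/9)(7/8) = 7/45; P(data | bag C) = (6/8)(2/7)(5/6) = 5/28; P(data | bag D) = (5/9)(4/8)(4/7) = 10/63.
The prior-weighted likelihoods are 1/4 · 1/14 = 1/56, 1/4 · 7/45 = 7/180, 1/4 · 5/28 = 5/112, 1/4 · 10/63 = 5/126; with total 79/560.
The posterior is then P(bag A | data) = 10/79, P(bag B | data) = 196/711, P(bag C | data) = 25/79, P(bag D | data) = 200/711.
The predictive probability is P(green next | data) = (5/6)(10/79) + (1/7)(196/711) + (1/5)(25/79) + (1/2)(200/711) = 248/711.

0.3488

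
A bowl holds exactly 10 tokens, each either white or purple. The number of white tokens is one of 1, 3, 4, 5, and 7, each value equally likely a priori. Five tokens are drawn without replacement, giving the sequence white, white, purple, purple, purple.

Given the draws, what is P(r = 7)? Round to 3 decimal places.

0.061

Under each hypothesis, the probability of the observed sequence is: P(data | r = 1) = (1/10)(0/9) = 0; P(data | r = 3) = (3/10)(2/9)(7/8)(6/7)(5/6) = 0.041667; P(data | r = 4) = (4/10)(3/9)(6/8)(5/7)(4/6) = 0.047619; P(data | r = 5) = (5/10)(4/9)(5/8)(4/7)(3/6) = 0.039683; P(data | r = 7) = (7/10)(6/9)(3/8)(2/7)(1/6) = 0.0083333.
The prior-weighted likelihoods are 1/5 · 0 = 0, 1/5 · 0.041667 = 0.0083333, 1/5 · 0.047619 = 0.0095238, 1/5 · 0.039683 = 0.0079365, 1/5 · 0.0083333 = 0.0016667; summing to 0.02746.
So P(r = 7 | data) = (0.0016667) / (0.02746) = 0.060694.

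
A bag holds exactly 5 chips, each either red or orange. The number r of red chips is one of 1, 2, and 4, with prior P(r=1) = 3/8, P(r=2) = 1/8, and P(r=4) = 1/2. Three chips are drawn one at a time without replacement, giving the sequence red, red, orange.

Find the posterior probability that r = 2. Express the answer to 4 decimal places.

0.1111

Under each hypothesis, the probability of the observed sequence is: P(data | r = 1) = (1/5)(0/4) = 0; P(data | r = 2) = (2/5)(1/4)(3/3) = 1/10; P(data | r = 4) = (4/5)(3/4)(1/3) = 1/5.
Multiplying each by its prior: 3/8 · 0 = 0, 1/8 · 1/10 = 1/80, 1/2 · 1/5 = 1/10; these sum to 9/80.
Therefore the posterior P(r = 2 | data) = (1/80) / (9/80) = 1/9.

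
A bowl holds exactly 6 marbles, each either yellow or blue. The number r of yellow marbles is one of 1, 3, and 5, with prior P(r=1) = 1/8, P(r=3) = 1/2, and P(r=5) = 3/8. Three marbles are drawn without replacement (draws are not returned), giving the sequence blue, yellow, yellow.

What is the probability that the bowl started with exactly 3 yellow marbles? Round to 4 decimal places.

For each hypothesis, P(data | H) works out to: P(data | r = 1) = (5/6)(1/5)(0/4) = 0; P(data | r = 3) = (3/6)(3/5)(2/4) = 3/20; P(data | r = 5) = (1/6)(5/5)(4/4) = 1/6.
The prior-weighted likelihoods are 1/8 · 0 = 0, 1/2 · 3/20 = 3/40, 3/8 · 1/6 = 1/16; summing to 11/80.
So P(r = 3 | data) = (3/40) / (11/80) = 6/11.

0.5455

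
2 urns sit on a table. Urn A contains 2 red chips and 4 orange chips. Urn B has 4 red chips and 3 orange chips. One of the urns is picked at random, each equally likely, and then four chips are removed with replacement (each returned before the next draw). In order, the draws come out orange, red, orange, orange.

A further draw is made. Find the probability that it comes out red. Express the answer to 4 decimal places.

0.4078

For each hypothesis, P(data | H) works out to: P(data | urn A) = (4/6)(2/6)(4/6)(4/6) = 0.098765; P(data | urn B) = (3/7)(4/7)(3/7)(3/7) = 0.044981.
Weighting by the prior gives 1/2 · 0.098765 = 0.049383, 1/2 · 0.044981 = 0.022491; summing to 0.071873.
Dividing through by the total gives posterior P(urn A | data) = 0.68708, P(urn B | data) = 0.31292.
The predictive probability is P(red next | data) = (1/3)(0.68708) + (4/7)(0.31292) = 0.40784.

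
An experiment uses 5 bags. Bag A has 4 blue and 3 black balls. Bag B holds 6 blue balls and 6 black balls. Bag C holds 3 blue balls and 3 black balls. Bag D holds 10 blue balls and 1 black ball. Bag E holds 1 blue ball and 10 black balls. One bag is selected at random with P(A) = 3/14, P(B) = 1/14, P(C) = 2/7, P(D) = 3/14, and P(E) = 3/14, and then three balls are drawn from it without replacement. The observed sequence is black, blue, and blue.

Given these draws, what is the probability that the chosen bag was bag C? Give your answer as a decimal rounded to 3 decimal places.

0.394

Compute the likelihood of the observed sequence for each case: P(data | bag A) = (3/7)(4/6)(3/5) = 0.17143; P(data | bag B) = (6/12)(6/11)(5/10) = 0.13636; P(data | bag C) = (3/6)(3/5)(2/4) = 0.15; P(data | bag D) = (1/11)(10/10)(9/9) = 0.090909; P(data | bag E) = (10/11)(1/10)(0/9) = 0.
Multiplying each by its prior: 3/14 · 0.17143 = 0.036735, 1/14 · 0.13636 = 0.0097403, 2/7 · 0.15 = 0.042857, 3/14 · 0.090909 = 0.019481, 3/14 · 0 = 0; with total 0.10881.
Hence P(bag C | data) = (0.042857) / (0.10881) = 0.39386.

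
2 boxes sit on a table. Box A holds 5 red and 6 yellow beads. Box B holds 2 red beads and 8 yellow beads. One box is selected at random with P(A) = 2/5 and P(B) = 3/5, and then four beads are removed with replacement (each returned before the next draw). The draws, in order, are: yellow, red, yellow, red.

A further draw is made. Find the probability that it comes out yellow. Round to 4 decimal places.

0.6433

Compute the likelihood of the observed sequence for each case: P(data | box A) = (6/11)(5/11)(6/11)(5/11) = 0.061471; P(data | box B) = (8/10)(2/10)(8/10)(2/10) = 0.0256.
The prior-weighted likelihoods are 2/5 · 0.061471 = 0.024588, 3/5 · 0.0256 = 0.01536; with total 0.039948.
Dividing through by the total gives posterior P(box A | data) = 0.6155, P(box B | data) = 0.3845.
Averaging over the posterior, P(yellow next | data) = (6/11)(0.6155) + (4/5)(0.3845) = 0.64333.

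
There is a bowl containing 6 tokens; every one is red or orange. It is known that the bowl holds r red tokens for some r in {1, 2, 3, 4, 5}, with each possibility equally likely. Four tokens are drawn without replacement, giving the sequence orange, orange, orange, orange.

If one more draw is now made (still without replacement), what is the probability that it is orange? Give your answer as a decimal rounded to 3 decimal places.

0.417

The likelihood of the observed sequence under each hypothesis: P(data | r = 1) = (5/6)(4/5)(3/4)(2/3) = 1/3; P(data | r = 2) = (4/6)(3/5)(2/4)(1/3) = 1/15; P(data | r = 3) = (3/6)(2/5)(1/4)(0/3) = 0; P(data | r = 4) = (2/6)(1/5)(0/4) = 0; P(data | r = 5) = (1/6)(0/5) = 0.
Multiplying each by its prior: 1/5 · 1/3 = 1/15, 1/5 · 1/15 = 1/75, 1/5 · 0 = 0, 1/5 · 0 = 0, 1/5 · 0 = 0; with total 2/25.
Normalising, the posterior is P(r = 1 | data) = 5/6, P(r = 2 | data) = 1/6, P(r = 3 | data) = 0, P(r = 4 | data) = 0, P(r = 5 | data) = 0.
So P(orange next | data) = Σ P(orange next | H) P(H | data) = (1/2)(5/6) + (0)(1/6) = 5/12.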